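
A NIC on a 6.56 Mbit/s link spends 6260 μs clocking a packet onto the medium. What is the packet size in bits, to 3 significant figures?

41100 bits

L = R × t_tx = 6560000 b/s × 0.00626 s = 41065.6 bits.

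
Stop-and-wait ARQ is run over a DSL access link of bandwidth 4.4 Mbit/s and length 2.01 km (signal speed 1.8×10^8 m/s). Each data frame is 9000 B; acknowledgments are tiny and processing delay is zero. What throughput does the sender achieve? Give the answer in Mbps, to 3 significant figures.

4.39 Mbps

t_tx = L/R = 72000/4400000 = 0.0163636 s.
t_prop = 2010/180000000 = 1.11667e-05 s; RTT = 2.23333e-05 s.
Cycle = t_tx + RTT = 0.016386 s.
Throughput = L / cycle = 72000 / 0.016386 = 4.39 Mbps.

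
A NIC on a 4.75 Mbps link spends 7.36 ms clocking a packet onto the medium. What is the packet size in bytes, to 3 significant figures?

4370 bytes

L = R × t_tx = 4750000 b/s × 0.00736 s = 34960 bits.
In bytes: 34960 / 8 = 4370 bytes.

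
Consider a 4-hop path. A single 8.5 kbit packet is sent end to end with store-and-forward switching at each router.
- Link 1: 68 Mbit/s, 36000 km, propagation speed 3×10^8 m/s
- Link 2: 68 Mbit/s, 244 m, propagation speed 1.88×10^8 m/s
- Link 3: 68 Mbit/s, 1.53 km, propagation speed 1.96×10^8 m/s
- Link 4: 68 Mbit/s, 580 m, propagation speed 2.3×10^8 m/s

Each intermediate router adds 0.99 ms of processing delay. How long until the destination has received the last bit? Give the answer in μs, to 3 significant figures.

123000 μs

L = 8500 bits.
Transmission delay per hop = L/R = 8500/68000000 = 125 μs; 4 hops → 500 μs.
Propagation delays (d/s per hop): 120000, 1.29787, 7.80612, 2.52174 μs; sum = 120012 μs.
Processing at 3 router(s): 3 × 0.99 ms = 2970 μs.
End-to-end = 123000 μs.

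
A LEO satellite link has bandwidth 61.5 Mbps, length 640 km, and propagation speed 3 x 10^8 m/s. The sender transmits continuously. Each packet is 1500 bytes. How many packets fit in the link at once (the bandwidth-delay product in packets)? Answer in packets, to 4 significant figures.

10.93 packets

Propagation delay = 640000 / 300000000 = 0.00213333 s.
BDP = R × t_prop = 61500000 × 0.00213333 = 131200 bits.
In packets of 12000 bits: 10.93 packets.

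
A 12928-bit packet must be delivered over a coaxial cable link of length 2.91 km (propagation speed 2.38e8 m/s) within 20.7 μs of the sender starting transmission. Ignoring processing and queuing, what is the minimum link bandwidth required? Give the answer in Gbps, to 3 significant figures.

Propagation delay = 2910 / 238000000 = 12.2269 μs.
Transmission budget = 20.7 − 12.2269 = 8.47311 μs.
R ≥ L / t_tx = 12928 bits / 8.47311e-06 s = 1.53 Gbps.

1.53 Gbps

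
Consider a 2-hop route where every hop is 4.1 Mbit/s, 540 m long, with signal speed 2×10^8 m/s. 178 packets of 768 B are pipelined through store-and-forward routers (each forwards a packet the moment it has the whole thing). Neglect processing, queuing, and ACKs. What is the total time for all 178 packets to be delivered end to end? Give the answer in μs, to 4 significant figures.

Per-hop transmission t_tx = L/R = 6144/4.1e+06 = 1498.54 μs.
Per-hop propagation t_prop = 540/200000000 = 2.7 μs.
Pipeline fill: first packet needs 2·t_tx to clear all hops; remaining 177 packets each add one t_tx.
Total = (2+178-1)·t_tx + 2·t_prop = 179·1498.54 + 2·2.7 = 268200 μs.

268200 μs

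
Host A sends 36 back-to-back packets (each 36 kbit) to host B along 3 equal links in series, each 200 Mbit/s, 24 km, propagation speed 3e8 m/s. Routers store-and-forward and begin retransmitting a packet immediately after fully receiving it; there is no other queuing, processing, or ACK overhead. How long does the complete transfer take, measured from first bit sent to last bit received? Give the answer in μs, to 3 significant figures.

Per-hop transmission t_tx = L/R = 36000/200000000 = 180 μs.
Per-hop propagation t_prop = 24000/300000000 = 80 μs.
Pipeline fill: first packet needs 3·t_tx to clear all hops; remaining 35 packets each add one t_tx.
Total = (3+36-1)·t_tx + 3·t_prop = 38·180 + 3·80 = 7080 μs.

7080 μs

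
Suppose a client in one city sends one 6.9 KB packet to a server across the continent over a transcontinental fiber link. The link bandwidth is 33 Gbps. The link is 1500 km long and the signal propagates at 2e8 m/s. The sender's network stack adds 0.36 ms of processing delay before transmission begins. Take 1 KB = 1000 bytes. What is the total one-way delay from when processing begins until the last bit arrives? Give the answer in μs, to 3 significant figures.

L = 55200 bits.
Transmission delay = L/R = 55200 / 33000000000 = 1.67273 μs.
Propagation delay = d/s = 1500000 m / 200000000 m/s = 7500 μs.
Plus processing delay 0.36 ms = 360 μs.
Total = 7860 μs.

7860 μs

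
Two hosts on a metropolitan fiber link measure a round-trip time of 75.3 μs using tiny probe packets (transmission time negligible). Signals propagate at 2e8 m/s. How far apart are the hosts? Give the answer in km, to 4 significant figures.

One-way propagation = RTT/2 = 37.65 μs.
d = s × t = 200000000 × 3.765e-05 = 7.530 km.

7.530 km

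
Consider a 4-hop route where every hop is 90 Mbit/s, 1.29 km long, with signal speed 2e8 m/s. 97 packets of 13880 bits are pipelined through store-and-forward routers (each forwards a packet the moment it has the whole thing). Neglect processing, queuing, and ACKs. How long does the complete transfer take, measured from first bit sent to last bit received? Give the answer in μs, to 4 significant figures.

15450 μs

Per-hop transmission t_tx = L/R = 13880/90000000 = 154.222 μs.
Per-hop propagation t_prop = 1290/200000000 = 6.45 μs.
Pipeline fill: first packet needs 4·t_tx to clear all hops; remaining 96 packets each add one t_tx.
Total = (4+97-1)·t_tx + 4·t_prop = 100·154.222 + 4·6.45 = 15450 μs.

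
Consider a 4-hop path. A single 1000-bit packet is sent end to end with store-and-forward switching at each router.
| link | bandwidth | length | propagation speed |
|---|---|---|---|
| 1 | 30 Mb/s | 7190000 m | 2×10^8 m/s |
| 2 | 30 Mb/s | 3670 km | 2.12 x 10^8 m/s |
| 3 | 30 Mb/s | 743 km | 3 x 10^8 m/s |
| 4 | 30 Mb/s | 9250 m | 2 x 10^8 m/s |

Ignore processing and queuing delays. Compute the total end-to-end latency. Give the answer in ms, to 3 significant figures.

Transmission delay per hop = L/R = 1000/30000000 = 0.0333333 ms; 4 hops → 0.133333 ms.
Propagation delays (d/s per hop): 35.95, 17.3113, 2.47667, 0.04625 ms; sum = 55.7842 ms.
End-to-end = 55.9 ms.

55.9 ms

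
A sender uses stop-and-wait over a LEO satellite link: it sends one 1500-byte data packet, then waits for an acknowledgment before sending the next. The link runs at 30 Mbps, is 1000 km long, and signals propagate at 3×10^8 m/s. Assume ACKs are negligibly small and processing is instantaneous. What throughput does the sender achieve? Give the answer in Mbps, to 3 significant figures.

1.70 Mbps

t_tx = L/R = 12000/30000000 = 0.0004 s.
t_prop = 1000000/300000000 = 0.00333333 s; RTT = 0.00666667 s.
Cycle = t_tx + RTT = 0.00706667 s.
Throughput = L / cycle = 12000 / 0.00706667 = 1.70 Mbps.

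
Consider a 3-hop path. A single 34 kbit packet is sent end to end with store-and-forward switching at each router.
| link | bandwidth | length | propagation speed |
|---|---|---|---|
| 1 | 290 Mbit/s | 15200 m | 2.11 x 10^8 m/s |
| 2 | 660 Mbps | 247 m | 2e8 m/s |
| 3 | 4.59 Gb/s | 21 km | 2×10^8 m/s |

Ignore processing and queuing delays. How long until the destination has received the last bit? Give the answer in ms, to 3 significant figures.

0.354 ms

L = 34000 bits.
Transmission delays (L/R per hop): 0.117241, 0.0515152, 0.00740741 ms; sum = 0.176164 ms.
Propagation delays (d/s per hop): 0.0720379, 0.001235, 0.105 ms; sum = 0.178273 ms.
End-to-end = 0.354 ms.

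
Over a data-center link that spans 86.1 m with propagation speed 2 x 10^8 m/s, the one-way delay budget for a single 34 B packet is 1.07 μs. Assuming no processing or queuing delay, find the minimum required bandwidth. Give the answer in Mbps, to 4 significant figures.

425.3 Mbps

L = 272 bits.
Propagation delay = 86.1 / 200000000 = 0.4305 μs.
Transmission budget = 1.07 − 0.4305 = 0.6395 μs.
R ≥ L / t_tx = 272 bits / 6.395e-07 s = 425.3 Mbps.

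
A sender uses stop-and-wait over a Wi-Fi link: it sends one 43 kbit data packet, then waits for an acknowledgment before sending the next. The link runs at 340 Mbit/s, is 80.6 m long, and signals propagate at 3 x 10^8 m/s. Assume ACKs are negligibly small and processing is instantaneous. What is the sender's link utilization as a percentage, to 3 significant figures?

t_tx = L/R = 43000/340000000 = 0.000126471 s.
t_prop = 80.6/300000000 = 2.68667e-07 s; RTT = 5.37333e-07 s.
Cycle = t_tx + RTT = 0.000127008 s.
Utilization = t_tx / cycle = 0.000126471/0.000127008 = 99.6 %.

99.6 %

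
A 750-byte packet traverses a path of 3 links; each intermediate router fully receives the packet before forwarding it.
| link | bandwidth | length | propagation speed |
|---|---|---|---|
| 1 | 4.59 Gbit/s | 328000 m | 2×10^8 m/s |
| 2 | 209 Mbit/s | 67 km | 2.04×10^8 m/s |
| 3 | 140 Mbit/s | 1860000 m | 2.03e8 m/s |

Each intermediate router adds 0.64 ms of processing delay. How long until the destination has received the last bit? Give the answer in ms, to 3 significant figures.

12.5 ms

L = 750 × 8 = 6000 bits.
Transmission delays (L/R per hop): 0.00130719, 0.0287081, 0.0428571 ms; sum = 0.0728725 ms.
Propagation delays (d/s per hop): 1.64, 0.328431, 9.16256 ms; sum = 11.131 ms.
Processing at 2 router(s): 2 × 0.64 ms = 1.28 ms.
End-to-end = 12.5 ms.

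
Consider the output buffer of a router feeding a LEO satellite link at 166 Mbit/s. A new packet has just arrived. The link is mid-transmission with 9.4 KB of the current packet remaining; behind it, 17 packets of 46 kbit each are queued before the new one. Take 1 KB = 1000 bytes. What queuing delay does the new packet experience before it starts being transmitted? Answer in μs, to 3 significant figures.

5160 μs

Each queued packet: L/R = 46000/166000000 = 277.108 μs.
17 queued → 4710.84 μs.
Plus remaining 75200 bits of current packet: 453.012 μs.
Queuing delay = 5160 μs.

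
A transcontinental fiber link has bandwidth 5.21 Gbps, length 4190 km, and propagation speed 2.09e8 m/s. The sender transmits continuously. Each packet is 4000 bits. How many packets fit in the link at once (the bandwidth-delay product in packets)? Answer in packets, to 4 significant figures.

26110 packets

Propagation delay = 4190000 / 209000000 = 0.0200478 s.
BDP = R × t_prop = 5210000000 × 0.0200478 = 104449000 bits.
In packets of 4000 bits: 26110 packets.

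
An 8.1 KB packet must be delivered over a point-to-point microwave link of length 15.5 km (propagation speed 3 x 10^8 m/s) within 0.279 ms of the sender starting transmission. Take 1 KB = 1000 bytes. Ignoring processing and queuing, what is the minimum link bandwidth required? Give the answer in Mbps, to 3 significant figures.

285 Mbps

L = 64800 bits.
Propagation delay = 15500 / 300000000 = 0.0516667 ms.
Transmission budget = 0.279 − 0.0516667 = 0.227333 ms.
R ≥ L / t_tx = 64800 bits / 0.000227333 s = 285 Mbps.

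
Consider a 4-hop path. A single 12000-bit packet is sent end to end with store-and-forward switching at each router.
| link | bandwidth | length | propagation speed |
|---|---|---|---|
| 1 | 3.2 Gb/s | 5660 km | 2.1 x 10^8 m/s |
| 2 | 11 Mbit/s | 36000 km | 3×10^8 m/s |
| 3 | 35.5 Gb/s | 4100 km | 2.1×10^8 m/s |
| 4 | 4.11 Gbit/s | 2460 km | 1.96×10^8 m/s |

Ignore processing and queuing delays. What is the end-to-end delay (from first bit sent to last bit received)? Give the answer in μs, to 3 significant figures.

180000 μs

Transmission delays (L/R per hop): 3.75, 1090.91, 0.338028, 2.91971 μs; sum = 1097.92 μs.
Propagation delays (d/s per hop): 26952.4, 120000, 19523.8, 12551 μs; sum = 179027 μs.
End-to-end = 180000 μs.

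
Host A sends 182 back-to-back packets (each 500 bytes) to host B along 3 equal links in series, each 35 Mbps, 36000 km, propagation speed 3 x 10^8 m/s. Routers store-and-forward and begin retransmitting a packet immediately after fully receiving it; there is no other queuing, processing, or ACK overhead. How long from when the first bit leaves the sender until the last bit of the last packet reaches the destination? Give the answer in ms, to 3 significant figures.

Per-hop transmission t_tx = L/R = 4000/35000000 = 0.114286 ms.
Per-hop propagation t_prop = 36000000/300000000 = 120 ms.
Pipeline fill: first packet needs 3·t_tx to clear all hops; remaining 181 packets each add one t_tx.
Total = (3+182-1)·t_tx + 3·t_prop = 184·0.114286 + 3·120 = 381 ms.

381 ms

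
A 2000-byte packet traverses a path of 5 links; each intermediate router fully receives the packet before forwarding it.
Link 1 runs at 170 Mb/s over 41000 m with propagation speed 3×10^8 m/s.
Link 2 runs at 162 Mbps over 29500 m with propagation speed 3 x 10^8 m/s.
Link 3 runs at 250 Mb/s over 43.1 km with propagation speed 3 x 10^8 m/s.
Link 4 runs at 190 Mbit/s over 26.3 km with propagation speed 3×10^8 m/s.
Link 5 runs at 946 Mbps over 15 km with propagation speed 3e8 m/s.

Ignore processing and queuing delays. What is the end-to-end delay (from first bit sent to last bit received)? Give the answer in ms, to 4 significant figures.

0.8743 ms

L = 2000 × 8 = 16000 bits.
Transmission delays (L/R per hop): 0.0941176, 0.0987654, 0.064, 0.0842105, 0.0169133 ms; sum = 0.358007 ms.
Propagation delays (d/s per hop): 0.136667, 0.0983333, 0.143667, 0.0876667, 0.05 ms; sum = 0.516333 ms.
End-to-end = 0.8743 ms.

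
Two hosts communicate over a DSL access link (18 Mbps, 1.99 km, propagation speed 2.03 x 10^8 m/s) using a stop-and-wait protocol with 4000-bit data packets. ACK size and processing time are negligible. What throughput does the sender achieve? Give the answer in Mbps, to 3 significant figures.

t_tx = L/R = 4000/18000000 = 0.000222222 s.
t_prop = 1990/2.03e+08 = 9.80296e-06 s; RTT = 1.96059e-05 s.
Cycle = t_tx + RTT = 0.000241828 s.
Throughput = L / cycle = 4000 / 0.000241828 = 16.5 Mbps.

16.5 Mbps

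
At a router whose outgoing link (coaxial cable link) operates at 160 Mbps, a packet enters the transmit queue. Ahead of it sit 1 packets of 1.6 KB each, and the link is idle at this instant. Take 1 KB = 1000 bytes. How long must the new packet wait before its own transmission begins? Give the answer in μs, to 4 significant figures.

80.00 μs

Each queued packet: L/R = 12800/160000000 = 80 μs.
1 queued → 80 μs.
Queuing delay = 80.00 μs.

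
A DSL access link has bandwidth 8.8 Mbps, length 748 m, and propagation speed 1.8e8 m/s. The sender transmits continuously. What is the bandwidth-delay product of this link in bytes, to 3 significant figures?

Propagation delay = 748 / 180000000 = 4.15556e-06 s.
BDP = R × t_prop = 8800000 × 4.15556e-06 = 36.5689 bits.
In bytes: 36.5689/8 = 4.57 bytes.

4.57 bytes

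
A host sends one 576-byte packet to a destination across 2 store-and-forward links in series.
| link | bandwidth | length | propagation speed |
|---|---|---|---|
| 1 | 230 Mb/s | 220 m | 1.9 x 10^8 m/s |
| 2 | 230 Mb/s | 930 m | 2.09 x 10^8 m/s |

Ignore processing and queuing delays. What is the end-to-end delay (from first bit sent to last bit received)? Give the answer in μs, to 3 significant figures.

L = 576 × 8 = 4608 bits.
Transmission delay per hop = L/R = 4608/230000000 = 20.0348 μs; 2 hops → 40.0696 μs.
Propagation delays (d/s per hop): 1.15789, 4.44976 μs; sum = 5.60766 μs.
End-to-end = 45.7 μs.

45.7 μs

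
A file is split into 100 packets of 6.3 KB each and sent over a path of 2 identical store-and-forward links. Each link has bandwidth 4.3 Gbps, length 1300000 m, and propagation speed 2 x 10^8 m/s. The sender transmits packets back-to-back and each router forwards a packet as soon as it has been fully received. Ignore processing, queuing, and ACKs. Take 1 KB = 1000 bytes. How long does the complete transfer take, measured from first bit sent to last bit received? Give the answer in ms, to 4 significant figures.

14.18 ms

Per-hop transmission t_tx = L/R = 50400/4300000000 = 0.0117209 ms.
Per-hop propagation t_prop = 1300000/200000000 = 6.5 ms.
Pipeline fill: first packet needs 2·t_tx to clear all hops; remaining 99 packets each add one t_tx.
Total = (2+100-1)·t_tx + 2·t_prop = 101·0.0117209 + 2·6.5 = 14.18 ms.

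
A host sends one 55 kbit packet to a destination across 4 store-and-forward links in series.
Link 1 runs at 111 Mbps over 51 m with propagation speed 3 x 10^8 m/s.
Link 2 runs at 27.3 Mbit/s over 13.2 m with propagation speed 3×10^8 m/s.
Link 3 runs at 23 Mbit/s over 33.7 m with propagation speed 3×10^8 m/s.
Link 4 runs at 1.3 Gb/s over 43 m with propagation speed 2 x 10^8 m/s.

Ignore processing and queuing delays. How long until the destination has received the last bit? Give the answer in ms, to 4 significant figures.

4.944 ms

L = 55000 bits.
Transmission delays (L/R per hop): 0.495495, 2.01465, 2.3913, 0.0423077 ms; sum = 4.94376 ms.
Propagation delays (d/s per hop): 0.00017, 4.4e-05, 0.000112333, 0.000215 ms; sum = 0.000541333 ms.
End-to-end = 4.944 ms.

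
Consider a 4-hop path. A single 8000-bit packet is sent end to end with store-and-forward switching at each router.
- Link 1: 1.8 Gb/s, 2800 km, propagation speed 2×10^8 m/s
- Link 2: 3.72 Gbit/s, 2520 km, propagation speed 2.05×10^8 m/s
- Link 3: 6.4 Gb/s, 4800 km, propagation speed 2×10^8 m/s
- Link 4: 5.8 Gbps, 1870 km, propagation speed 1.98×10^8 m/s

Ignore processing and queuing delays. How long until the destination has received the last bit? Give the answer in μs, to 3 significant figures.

Transmission delays (L/R per hop): 4.44444, 2.15054, 1.25, 1.37931 μs; sum = 9.22429 μs.
Propagation delays (d/s per hop): 14000, 12292.7, 24000, 9444.44 μs; sum = 59737.1 μs.
End-to-end = 59700 μs.

59700 μs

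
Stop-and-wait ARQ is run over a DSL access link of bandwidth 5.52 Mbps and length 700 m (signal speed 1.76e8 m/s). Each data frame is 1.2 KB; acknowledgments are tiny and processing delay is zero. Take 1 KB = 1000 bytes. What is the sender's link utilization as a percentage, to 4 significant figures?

t_tx = L/R = 9600/5520000 = 0.00173913 s.
t_prop = 700/176000000 = 3.97727e-06 s; RTT = 7.95455e-06 s.
Cycle = t_tx + RTT = 0.00174708 s.
Utilization = t_tx / cycle = 0.00173913/0.00174708 = 99.54 %.

99.54 %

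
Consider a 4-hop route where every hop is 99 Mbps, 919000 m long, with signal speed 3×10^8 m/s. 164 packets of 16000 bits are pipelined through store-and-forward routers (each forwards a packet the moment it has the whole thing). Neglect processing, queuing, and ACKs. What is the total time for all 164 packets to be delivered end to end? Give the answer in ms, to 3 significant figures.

39.2 ms

Per-hop transmission t_tx = L/R = 16000/99000000 = 0.161616 ms.
Per-hop propagation t_prop = 919000/300000000 = 3.06333 ms.
Pipeline fill: first packet needs 4·t_tx to clear all hops; remaining 163 packets each add one t_tx.
Total = (4+164-1)·t_tx + 4·t_prop = 167·0.161616 + 4·3.06333 = 39.2 ms.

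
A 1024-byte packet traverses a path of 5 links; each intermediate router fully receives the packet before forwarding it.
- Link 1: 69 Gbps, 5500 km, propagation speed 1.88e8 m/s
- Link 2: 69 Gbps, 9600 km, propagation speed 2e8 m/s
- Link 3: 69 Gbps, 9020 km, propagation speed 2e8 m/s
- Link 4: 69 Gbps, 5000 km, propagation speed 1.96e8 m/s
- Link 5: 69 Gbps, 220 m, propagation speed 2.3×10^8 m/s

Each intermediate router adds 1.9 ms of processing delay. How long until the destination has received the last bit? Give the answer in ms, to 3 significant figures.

L = 1024 × 8 = 8192 bits.
Transmission delay per hop = L/R = 8192/69000000000 = 0.000118725 ms; 5 hops → 0.000593623 ms.
Propagation delays (d/s per hop): 29.2553, 48, 45.1, 25.5102, 0.000956522 ms; sum = 147.866 ms.
Processing at 4 router(s): 4 × 1.9 ms = 7.6 ms.
End-to-end = 155 ms.

155 ms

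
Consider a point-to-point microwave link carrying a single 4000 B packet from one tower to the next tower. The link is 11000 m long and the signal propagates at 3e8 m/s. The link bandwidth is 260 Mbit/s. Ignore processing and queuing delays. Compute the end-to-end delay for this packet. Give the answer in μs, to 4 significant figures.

159.7 μs

L = 4000 × 8 = 32000 bits.
Transmission delay = L/R = 32000 / 260000000 = 123.077 μs.
Propagation delay = d/s = 11000 m / 300000000 m/s = 36.6667 μs.
Total = 159.7 μs.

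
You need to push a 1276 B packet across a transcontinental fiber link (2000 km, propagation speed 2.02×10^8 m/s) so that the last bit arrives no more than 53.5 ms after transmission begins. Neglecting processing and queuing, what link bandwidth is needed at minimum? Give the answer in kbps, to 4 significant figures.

L = 10208 bits.
Propagation delay = 2000000 / 202000000 = 9.90099 ms.
Transmission budget = 53.5 − 9.90099 = 43.599 ms.
R ≥ L / t_tx = 10208 bits / 0.043599 s = 234.1 kbps.

234.1 kbps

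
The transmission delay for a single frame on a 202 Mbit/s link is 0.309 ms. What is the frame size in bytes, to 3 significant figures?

L = R × t_tx = 202000000 b/s × 0.000309 s = 62418 bits.
In bytes: 62418 / 8 = 7800 bytes.

7800 bytes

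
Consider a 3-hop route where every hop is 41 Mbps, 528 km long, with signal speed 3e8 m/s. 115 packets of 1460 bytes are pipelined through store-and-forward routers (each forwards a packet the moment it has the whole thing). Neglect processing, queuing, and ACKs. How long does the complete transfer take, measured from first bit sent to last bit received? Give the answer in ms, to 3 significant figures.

38.6 ms

Per-hop transmission t_tx = L/R = 11680/41000000 = 0.284878 ms.
Per-hop propagation t_prop = 528000/300000000 = 1.76 ms.
Pipeline fill: first packet needs 3·t_tx to clear all hops; remaining 114 packets each add one t_tx.
Total = (3+115-1)·t_tx + 3·t_prop = 117·0.284878 + 3·1.76 = 38.6 ms.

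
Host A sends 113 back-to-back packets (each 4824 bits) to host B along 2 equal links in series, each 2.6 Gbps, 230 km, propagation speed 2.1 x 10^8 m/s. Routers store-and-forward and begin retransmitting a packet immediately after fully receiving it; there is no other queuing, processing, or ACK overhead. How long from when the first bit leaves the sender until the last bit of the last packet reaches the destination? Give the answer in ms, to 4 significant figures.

2.402 ms

Per-hop transmission t_tx = L/R = 4824/2600000000 = 0.00185538 ms.
Per-hop propagation t_prop = 230000/210000000 = 1.09524 ms.
Pipeline fill: first packet needs 2·t_tx to clear all hops; remaining 112 packets each add one t_tx.
Total = (2+113-1)·t_tx + 2·t_prop = 114·0.00185538 + 2·1.09524 = 2.402 ms.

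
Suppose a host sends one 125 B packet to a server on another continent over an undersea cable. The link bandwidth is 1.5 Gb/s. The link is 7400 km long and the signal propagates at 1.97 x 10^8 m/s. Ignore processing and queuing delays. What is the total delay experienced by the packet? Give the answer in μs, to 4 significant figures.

L = 125 × 8 = 1000 bits.
Transmission delay = L/R = 1000 / 1500000000 = 0.666667 μs.
Propagation delay = d/s = 7400000 m / 197000000 m/s = 37563.5 μs.
Total = 37560 μs.

37560 μs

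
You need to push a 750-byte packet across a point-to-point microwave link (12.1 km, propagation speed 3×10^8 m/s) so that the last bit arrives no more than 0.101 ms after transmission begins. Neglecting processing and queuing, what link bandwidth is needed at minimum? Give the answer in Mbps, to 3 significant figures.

L = 6000 bits.
Propagation delay = 12100 / 300000000 = 0.0403333 ms.
Transmission budget = 0.101 − 0.0403333 = 0.0606667 ms.
R ≥ L / t_tx = 6000 bits / 6.06667e-05 s = 98.9 Mbps.

98.9 Mbps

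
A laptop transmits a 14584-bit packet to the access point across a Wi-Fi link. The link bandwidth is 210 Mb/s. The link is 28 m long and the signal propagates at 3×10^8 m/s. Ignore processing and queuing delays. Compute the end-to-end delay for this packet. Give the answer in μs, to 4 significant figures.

69.54 μs

Transmission delay = L/R = 14584 / 210000000 = 69.4476 μs.
Propagation delay = d/s = 28 m / 300000000 m/s = 0.0933333 μs.
Total = 69.54 μs.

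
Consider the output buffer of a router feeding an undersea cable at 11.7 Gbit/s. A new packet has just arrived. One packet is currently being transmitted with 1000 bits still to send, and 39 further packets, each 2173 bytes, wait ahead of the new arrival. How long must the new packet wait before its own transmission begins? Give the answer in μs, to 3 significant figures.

58.0 μs

Each queued packet: L/R = 17384/11700000000 = 1.48581 μs.
39 queued → 57.9467 μs.
Plus remaining 1000 bits of current packet: 0.0854701 μs.
Queuing delay = 58.0 μs.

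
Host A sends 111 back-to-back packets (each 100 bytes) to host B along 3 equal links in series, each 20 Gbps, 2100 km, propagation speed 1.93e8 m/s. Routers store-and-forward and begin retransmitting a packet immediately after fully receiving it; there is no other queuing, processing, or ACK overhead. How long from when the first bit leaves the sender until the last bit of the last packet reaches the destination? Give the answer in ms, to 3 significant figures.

Per-hop transmission t_tx = L/R = 800/20000000000 = 4e-05 ms.
Per-hop propagation t_prop = 2100000/193000000 = 10.8808 ms.
Pipeline fill: first packet needs 3·t_tx to clear all hops; remaining 110 packets each add one t_tx.
Total = (3+111-1)·t_tx + 3·t_prop = 113·4e-05 + 3·10.8808 = 32.6 ms.

32.6 ms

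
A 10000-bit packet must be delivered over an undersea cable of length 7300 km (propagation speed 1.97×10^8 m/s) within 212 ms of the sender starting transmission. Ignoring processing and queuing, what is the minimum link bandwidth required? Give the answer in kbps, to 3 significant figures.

57.2 kbps

Propagation delay = 7300000 / 197000000 = 37.0558 ms.
Transmission budget = 212 − 37.0558 = 174.944 ms.
R ≥ L / t_tx = 10000 bits / 0.174944 s = 57.2 kbps.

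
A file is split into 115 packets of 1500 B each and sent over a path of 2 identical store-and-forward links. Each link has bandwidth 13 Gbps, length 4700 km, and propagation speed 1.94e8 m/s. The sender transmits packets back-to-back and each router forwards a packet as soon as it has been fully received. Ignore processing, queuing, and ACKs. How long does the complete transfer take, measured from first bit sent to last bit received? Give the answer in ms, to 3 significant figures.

48.6 ms

Per-hop transmission t_tx = L/R = 12000/13000000000 = 0.000923077 ms.
Per-hop propagation t_prop = 4700000/194000000 = 24.2268 ms.
Pipeline fill: first packet needs 2·t_tx to clear all hops; remaining 114 packets each add one t_tx.
Total = (2+115-1)·t_tx + 2·t_prop = 116·0.000923077 + 2·24.2268 = 48.6 ms.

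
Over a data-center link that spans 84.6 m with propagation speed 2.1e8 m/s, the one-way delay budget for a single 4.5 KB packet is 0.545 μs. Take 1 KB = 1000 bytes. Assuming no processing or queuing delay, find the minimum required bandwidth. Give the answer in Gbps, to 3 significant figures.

253 Gbps

L = 36000 bits.
Propagation delay = 84.6 / 210000000 = 0.402857 μs.
Transmission budget = 0.545 − 0.402857 = 0.142143 μs.
R ≥ L / t_tx = 36000 bits / 1.42143e-07 s = 253 Gbps.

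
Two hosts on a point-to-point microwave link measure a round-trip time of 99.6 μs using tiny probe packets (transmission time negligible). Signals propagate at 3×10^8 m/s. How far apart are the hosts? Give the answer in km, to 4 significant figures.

One-way propagation = RTT/2 = 49.8 μs.
d = s × t = 300000000 × 4.98e-05 = 14.94 km.

14.94 km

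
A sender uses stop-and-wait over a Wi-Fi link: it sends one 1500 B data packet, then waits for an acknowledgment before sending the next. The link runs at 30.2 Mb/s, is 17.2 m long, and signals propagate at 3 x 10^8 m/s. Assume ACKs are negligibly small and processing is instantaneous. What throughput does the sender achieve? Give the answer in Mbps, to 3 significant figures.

30.2 Mbps

t_tx = L/R = 12000/30200000 = 0.000397351 s.
t_prop = 17.2/300000000 = 5.73333e-08 s; RTT = 1.14667e-07 s.
Cycle = t_tx + RTT = 0.000397466 s.
Throughput = L / cycle = 12000 / 0.000397466 = 30.2 Mbps.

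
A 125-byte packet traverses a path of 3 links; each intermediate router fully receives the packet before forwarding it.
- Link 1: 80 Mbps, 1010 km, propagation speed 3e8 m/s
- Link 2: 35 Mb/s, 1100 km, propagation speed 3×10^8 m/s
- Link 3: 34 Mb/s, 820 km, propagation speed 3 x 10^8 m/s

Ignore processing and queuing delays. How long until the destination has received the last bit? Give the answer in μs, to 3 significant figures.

L = 125 × 8 = 1000 bits.
Transmission delays (L/R per hop): 12.5, 28.5714, 29.4118 μs; sum = 70.4832 μs.
Propagation delays (d/s per hop): 3366.67, 3666.67, 2733.33 μs; sum = 9766.67 μs.
End-to-end = 9840 μs.

9840 μs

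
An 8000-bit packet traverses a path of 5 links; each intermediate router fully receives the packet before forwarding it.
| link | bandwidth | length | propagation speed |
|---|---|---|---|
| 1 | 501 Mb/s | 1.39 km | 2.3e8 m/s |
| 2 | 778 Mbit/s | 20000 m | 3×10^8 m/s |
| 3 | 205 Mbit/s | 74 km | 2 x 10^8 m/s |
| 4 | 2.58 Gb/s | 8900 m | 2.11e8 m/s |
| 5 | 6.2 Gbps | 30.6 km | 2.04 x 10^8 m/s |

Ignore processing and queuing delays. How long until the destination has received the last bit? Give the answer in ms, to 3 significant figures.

0.705 ms

Transmission delays (L/R per hop): 0.0159681, 0.0102828, 0.0390244, 0.00310078, 0.00129032 ms; sum = 0.0696663 ms.
Propagation delays (d/s per hop): 0.00604348, 0.0666667, 0.37, 0.0421801, 0.15 ms; sum = 0.63489 ms.
End-to-end = 0.705 ms.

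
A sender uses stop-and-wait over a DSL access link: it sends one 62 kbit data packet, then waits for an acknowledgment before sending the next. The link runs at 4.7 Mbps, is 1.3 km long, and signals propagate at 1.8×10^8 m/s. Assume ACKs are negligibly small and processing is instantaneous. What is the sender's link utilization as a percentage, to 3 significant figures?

t_tx = L/R = 62000/4700000 = 0.0131915 s.
t_prop = 1300/180000000 = 7.22222e-06 s; RTT = 1.44444e-05 s.
Cycle = t_tx + RTT = 0.0132059 s.
Utilization = t_tx / cycle = 0.0131915/0.0132059 = 99.9 %.

99.9 %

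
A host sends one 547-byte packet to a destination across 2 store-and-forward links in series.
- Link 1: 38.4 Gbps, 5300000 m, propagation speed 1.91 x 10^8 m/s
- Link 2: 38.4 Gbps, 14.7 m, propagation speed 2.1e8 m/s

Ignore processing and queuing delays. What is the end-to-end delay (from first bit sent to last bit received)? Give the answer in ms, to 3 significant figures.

L = 547 × 8 = 4376 bits.
Transmission delay per hop = L/R = 4376/38400000000 = 0.000113958 ms; 2 hops → 0.000227917 ms.
Propagation delays (d/s per hop): 27.7487, 7e-05 ms; sum = 27.7488 ms.
End-to-end = 27.7 ms.

27.7 ms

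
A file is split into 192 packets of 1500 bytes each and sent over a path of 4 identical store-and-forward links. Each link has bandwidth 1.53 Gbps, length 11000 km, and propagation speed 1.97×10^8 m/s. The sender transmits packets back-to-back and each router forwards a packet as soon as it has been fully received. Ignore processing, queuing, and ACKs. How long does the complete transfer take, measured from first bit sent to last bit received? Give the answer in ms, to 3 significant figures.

Per-hop transmission t_tx = L/R = 12000/1530000000 = 0.00784314 ms.
Per-hop propagation t_prop = 11000000/197000000 = 55.8376 ms.
Pipeline fill: first packet needs 4·t_tx to clear all hops; remaining 191 packets each add one t_tx.
Total = (4+192-1)·t_tx + 4·t_prop = 195·0.00784314 + 4·55.8376 = 225 ms.

225 ms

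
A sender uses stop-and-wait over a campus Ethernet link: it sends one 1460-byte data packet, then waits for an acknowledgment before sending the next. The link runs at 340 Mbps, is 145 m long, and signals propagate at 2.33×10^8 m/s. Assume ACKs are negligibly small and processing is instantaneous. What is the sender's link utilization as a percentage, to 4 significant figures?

96.50 %

t_tx = L/R = 11680/340000000 = 3.43529e-05 s.
t_prop = 145/233000000 = 6.22318e-07 s; RTT = 1.24464e-06 s.
Cycle = t_tx + RTT = 3.55976e-05 s.
Utilization = t_tx / cycle = 3.43529e-05/3.55976e-05 = 96.50 %.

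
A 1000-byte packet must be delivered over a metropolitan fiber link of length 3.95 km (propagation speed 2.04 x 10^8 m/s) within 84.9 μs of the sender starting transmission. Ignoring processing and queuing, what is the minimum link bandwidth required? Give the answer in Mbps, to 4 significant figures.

122.1 Mbps

L = 8000 bits.
Propagation delay = 3950 / 204000000 = 19.3627 μs.
Transmission budget = 84.9 − 19.3627 = 65.5373 μs.
R ≥ L / t_tx = 8000 bits / 6.55373e-05 s = 122.1 Mbps.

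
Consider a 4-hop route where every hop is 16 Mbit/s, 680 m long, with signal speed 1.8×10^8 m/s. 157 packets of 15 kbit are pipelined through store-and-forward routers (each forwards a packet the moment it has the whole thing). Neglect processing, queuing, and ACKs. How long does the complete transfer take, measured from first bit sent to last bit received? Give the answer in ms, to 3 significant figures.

150 ms

Per-hop transmission t_tx = L/R = 15000/16000000 = 0.9375 ms.
Per-hop propagation t_prop = 680/180000000 = 0.00377778 ms.
Pipeline fill: first packet needs 4·t_tx to clear all hops; remaining 156 packets each add one t_tx.
Total = (4+157-1)·t_tx + 4·t_prop = 160·0.9375 + 4·0.00377778 = 150 ms.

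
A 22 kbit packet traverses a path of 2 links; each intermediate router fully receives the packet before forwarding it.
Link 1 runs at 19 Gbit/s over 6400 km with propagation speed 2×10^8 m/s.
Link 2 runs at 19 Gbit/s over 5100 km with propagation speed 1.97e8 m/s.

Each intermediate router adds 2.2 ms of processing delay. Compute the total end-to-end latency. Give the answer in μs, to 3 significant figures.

L = 22000 bits.
Transmission delay per hop = L/R = 22000/19000000000 = 1.15789 μs; 2 hops → 2.31579 μs.
Propagation delays (d/s per hop): 32000, 25888.3 μs; sum = 57888.3 μs.
Processing at 1 router(s): 1 × 2.2 ms = 2200 μs.
End-to-end = 60100 μs.

60100 μs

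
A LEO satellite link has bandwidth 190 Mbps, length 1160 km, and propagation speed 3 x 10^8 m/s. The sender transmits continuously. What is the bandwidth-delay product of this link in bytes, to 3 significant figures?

Propagation delay = 1160000 / 300000000 = 0.00386667 s.
BDP = R × t_prop = 190000000 × 0.00386667 = 734667 bits.
In bytes: 734667/8 = 91800 bytes.

91800 bytes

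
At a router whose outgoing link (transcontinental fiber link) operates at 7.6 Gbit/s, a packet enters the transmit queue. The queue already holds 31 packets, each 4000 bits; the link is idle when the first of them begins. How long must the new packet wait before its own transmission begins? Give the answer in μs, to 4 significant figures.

Each queued packet: L/R = 4000/7600000000 = 0.526316 μs.
31 queued → 16.3158 μs.
Queuing delay = 16.32 μs.

16.32 μs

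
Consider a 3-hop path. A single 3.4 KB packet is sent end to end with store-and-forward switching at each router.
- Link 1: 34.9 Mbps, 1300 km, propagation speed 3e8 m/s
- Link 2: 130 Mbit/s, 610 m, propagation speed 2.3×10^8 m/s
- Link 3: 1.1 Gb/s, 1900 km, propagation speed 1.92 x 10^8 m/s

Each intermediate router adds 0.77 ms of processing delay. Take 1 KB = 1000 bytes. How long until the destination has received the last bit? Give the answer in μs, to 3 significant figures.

L = 27200 bits.
Transmission delays (L/R per hop): 779.37, 209.231, 24.7273 μs; sum = 1013.33 μs.
Propagation delays (d/s per hop): 4333.33, 2.65217, 9895.83 μs; sum = 14231.8 μs.
Processing at 2 router(s): 2 × 0.77 ms = 1540 μs.
End-to-end = 16800 μs.

16800 μs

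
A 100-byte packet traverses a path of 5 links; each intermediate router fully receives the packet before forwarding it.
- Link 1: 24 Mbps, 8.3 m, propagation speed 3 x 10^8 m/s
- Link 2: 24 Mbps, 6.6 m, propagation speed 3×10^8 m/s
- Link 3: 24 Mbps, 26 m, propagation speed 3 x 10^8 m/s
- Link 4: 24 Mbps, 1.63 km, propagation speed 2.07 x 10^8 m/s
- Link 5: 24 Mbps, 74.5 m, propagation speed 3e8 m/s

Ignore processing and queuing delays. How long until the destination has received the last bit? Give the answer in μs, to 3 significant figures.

175 μs

L = 100 × 8 = 800 bits.
Transmission delay per hop = L/R = 800/24000000 = 33.3333 μs; 5 hops → 166.667 μs.
Propagation delays (d/s per hop): 0.0276667, 0.022, 0.0866667, 7.8744, 0.248333 μs; sum = 8.25906 μs.
End-to-end = 175 μs.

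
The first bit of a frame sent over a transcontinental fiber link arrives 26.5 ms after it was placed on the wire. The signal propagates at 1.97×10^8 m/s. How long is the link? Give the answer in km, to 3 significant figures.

5220 km

d = s × t_prop = 197000000 × 0.0265 = 5220 km.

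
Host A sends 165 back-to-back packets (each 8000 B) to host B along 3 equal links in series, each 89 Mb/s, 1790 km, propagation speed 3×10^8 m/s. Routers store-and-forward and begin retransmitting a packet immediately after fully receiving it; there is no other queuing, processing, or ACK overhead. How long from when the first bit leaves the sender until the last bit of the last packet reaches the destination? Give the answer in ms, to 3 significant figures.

Per-hop transmission t_tx = L/R = 64000/89000000 = 0.719101 ms.
Per-hop propagation t_prop = 1790000/300000000 = 5.96667 ms.
Pipeline fill: first packet needs 3·t_tx to clear all hops; remaining 164 packets each add one t_tx.
Total = (3+165-1)·t_tx + 3·t_prop = 167·0.719101 + 3·5.96667 = 138 ms.

138 ms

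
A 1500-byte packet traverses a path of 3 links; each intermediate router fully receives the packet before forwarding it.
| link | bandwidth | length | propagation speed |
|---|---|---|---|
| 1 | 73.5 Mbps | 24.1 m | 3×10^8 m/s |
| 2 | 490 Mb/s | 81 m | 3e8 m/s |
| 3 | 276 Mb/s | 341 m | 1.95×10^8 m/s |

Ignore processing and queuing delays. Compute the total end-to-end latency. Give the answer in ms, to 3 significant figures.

0.233 ms

L = 1500 × 8 = 12000 bits.
Transmission delays (L/R per hop): 0.163265, 0.0244898, 0.0434783 ms; sum = 0.231233 ms.
Propagation delays (d/s per hop): 8.03333e-05, 0.00027, 0.00174872 ms; sum = 0.00209905 ms.
End-to-end = 0.233 ms.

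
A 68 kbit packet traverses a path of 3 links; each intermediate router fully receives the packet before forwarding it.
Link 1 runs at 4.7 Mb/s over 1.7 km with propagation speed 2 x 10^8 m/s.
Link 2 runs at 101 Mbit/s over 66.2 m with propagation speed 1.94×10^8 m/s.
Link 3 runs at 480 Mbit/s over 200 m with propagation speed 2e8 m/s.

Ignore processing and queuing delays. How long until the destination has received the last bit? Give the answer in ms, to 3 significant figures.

L = 68000 bits.
Transmission delays (L/R per hop): 14.4681, 0.673267, 0.141667 ms; sum = 15.283 ms.
Propagation delays (d/s per hop): 0.0085, 0.000341237, 0.001 ms; sum = 0.00984124 ms.
End-to-end = 15.3 ms.

15.3 ms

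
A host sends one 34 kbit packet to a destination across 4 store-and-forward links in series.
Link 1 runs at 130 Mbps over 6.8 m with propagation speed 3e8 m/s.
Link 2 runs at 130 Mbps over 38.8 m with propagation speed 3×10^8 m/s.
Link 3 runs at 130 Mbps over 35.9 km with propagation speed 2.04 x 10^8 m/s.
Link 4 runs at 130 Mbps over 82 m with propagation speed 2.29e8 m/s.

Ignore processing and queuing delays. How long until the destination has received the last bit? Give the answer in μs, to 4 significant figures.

1223 μs

L = 34000 bits.
Transmission delay per hop = L/R = 34000/130000000 = 261.538 μs; 4 hops → 1046.15 μs.
Propagation delays (d/s per hop): 0.0226667, 0.129333, 175.98, 0.358079 μs; sum = 176.49 μs.
End-to-end = 1223 μs.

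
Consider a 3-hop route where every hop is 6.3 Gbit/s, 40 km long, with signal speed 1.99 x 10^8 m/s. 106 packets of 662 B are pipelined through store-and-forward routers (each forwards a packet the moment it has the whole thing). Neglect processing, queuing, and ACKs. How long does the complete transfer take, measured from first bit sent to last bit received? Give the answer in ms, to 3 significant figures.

0.694 ms

Per-hop transmission t_tx = L/R = 5296/6300000000 = 0.000840635 ms.
Per-hop propagation t_prop = 40000/199000000 = 0.201005 ms.
Pipeline fill: first packet needs 3·t_tx to clear all hops; remaining 105 packets each add one t_tx.
Total = (3+106-1)·t_tx + 3·t_prop = 108·0.000840635 + 3·0.201005 = 0.694 ms.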